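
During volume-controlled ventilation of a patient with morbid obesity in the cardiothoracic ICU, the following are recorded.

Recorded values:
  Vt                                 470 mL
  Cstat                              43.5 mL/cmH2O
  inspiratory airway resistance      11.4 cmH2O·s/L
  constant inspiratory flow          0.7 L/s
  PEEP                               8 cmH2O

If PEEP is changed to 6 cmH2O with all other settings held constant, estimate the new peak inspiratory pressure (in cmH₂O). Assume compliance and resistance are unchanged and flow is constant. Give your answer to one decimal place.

24.8

PIP = Vt/C + R·V̇ + PEEP (constant-flow equation of motion).
Only the baseline term changes: ΔPIP = ΔPEEP = 6 − 8 = -2.0 cmH2O.
Original PIP = 470/43.5 + 11.4×0.7 + 8 = 26.785 cmH2O; new PIP = 26.785 + (-2.0) = 24.785 cmH2O.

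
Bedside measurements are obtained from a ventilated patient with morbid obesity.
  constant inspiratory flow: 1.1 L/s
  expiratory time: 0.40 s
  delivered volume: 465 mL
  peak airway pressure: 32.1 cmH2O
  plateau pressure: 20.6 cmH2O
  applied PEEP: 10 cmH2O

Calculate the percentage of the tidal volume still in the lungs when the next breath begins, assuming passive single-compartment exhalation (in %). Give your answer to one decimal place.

R = (PIP − Pplat)/V̇ = (32.1 − 20.6) / 1.1 = 11.5/1.1 = 10.455 cmH2O·s/L.
C = Vt/(Pplat − PEEP) = 465.0 / (20.6 − 10) = 465.0/10.6 = 43.868 mL/cmH2O.
τ = R × C = 10.455 × 0.04387 L/cmH2O = 0.4587 s.
Fraction remaining at end-expiration = e^(−Te/τ) = e^(−0.40/0.4587) = 0.4181 → 41.81%.

41.8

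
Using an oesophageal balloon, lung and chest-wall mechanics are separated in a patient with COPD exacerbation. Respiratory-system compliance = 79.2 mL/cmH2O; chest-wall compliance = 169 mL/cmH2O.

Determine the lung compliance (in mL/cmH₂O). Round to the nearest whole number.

1/CL = 1/Crs − 1/Ccw.
1/CL = 1/79.2 − 1/169 = 0.006709.
CL = 149.05 mL/cmH2O.

149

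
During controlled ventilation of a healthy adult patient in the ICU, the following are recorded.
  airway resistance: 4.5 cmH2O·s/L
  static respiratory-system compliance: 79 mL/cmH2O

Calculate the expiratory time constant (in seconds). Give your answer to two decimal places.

τ = R × C = 4.5 × 79 mL/cmH2O = 4.5 × 0.079 L/cmH2O = 0.3555 s.

0.36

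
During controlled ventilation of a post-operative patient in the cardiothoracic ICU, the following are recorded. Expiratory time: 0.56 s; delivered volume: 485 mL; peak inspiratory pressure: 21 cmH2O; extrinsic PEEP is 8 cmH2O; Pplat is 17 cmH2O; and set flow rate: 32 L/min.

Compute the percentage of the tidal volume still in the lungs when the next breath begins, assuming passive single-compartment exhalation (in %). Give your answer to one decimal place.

25.0

Flow: 32 L/min ÷ 60 = 0.5333 L/s.
R = (PIP − Pplat)/V̇ = (21 − 17) / 0.5333 = 4.0/0.5333 = 7.5 cmH2O·s/L.
C = Vt/(Pplat − PEEP) = 485.0 / (17 − 8) = 485.0/9.0 = 53.889 mL/cmH2O.
τ = R × C = 7.5 × 0.05389 L/cmH2O = 0.4042 s.
Fraction remaining at end-expiration = e^(−Te/τ) = e^(−0.56/0.4042) = 0.2502 → 25.02%.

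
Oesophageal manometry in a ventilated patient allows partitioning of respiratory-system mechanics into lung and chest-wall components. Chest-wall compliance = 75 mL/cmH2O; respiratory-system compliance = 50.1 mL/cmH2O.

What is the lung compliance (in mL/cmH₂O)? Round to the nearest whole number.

1/CL = 1/Crs − 1/Ccw.
1/CL = 1/50.1 − 1/75 = 0.006627.
CL = 150.9 mL/cmH2O.

151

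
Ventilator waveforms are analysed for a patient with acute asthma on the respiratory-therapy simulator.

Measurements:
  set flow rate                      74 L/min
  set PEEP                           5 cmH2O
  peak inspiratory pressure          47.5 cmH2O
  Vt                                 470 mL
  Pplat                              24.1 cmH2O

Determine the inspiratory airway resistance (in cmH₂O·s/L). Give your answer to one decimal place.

Flow: 74 L/min ÷ 60 = 1.2333 L/s.
Raw = (PIP − Pplat) / flow = (47.5 − 24.1) / 1.2333 = 23.4 / 1.2333 = 18.973 cmH2O·s/L.

19.0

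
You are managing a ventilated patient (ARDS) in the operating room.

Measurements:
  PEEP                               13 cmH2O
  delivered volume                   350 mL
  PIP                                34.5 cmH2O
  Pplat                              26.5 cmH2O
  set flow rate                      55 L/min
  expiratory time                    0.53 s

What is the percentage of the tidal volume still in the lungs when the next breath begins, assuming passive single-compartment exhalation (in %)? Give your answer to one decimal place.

Flow: 55 L/min ÷ 60 = 0.9167 L/s.
R = (PIP − Pplat)/V̇ = (34.5 − 26.5) / 0.9167 = 8.0/0.9167 = 8.727 cmH2O·s/L.
C = Vt/(Pplat − PEEP) = 350.0 / (26.5 − 13) = 350.0/13.5 = 25.926 mL/cmH2O.
τ = R × C = 8.727 × 0.02593 L/cmH2O = 0.2263 s.
Fraction remaining at end-expiration = e^(−Te/τ) = e^(−0.53/0.2263) = 0.09613 → 9.613%.

9.6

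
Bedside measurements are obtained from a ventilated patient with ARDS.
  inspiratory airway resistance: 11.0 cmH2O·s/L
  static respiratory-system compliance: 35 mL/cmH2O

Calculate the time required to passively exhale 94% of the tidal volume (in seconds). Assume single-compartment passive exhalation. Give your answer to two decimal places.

1.08

τ = R × C = 11.0 × 35 mL/cmH2O = 11.0 × 0.035 L/cmH2O = 0.385 s.
Exhaled fraction f = 1 − e^(−t/τ) → t = −τ·ln(1 − f) = −0.385·ln(0.06) = 1.083 s.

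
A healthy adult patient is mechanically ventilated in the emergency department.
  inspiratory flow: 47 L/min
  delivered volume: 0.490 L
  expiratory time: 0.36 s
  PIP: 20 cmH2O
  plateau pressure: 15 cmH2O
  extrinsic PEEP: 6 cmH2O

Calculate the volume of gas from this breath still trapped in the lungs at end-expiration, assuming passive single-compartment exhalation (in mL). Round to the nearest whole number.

Flow: 47 L/min ÷ 60 = 0.7833 L/s.
R = (PIP − Pplat)/V̇ = (20 − 15) / 0.7833 = 5.0/0.7833 = 6.383 cmH2O·s/L.
C = Vt/(Pplat − PEEP) = 490.0 / (15 − 6) = 490.0/9.0 = 54.444 mL/cmH2O.
τ = R × C = 6.383 × 0.05444 L/cmH2O = 0.3475 s.
Fraction remaining = e^(−Te/τ) = e^(−0.36/0.3475) = 0.3549.
Trapped volume = 490.0 × 0.3549 = 173.9 mL.

174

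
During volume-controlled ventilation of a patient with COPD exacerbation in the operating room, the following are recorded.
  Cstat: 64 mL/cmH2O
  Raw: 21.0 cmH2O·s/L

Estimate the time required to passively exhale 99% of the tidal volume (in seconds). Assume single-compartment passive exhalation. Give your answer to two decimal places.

6.19

τ = R × C = 21.0 × 64 mL/cmH2O = 21.0 × 0.064 L/cmH2O = 1.344 s.
Exhaled fraction f = 1 − e^(−t/τ) → t = −τ·ln(1 − f) = −1.344·ln(0.01) = 6.189 s.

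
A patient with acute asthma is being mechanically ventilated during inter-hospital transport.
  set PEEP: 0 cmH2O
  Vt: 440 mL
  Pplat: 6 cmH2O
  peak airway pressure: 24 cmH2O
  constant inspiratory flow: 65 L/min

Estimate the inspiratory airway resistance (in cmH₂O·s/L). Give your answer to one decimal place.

Flow: 65 L/min ÷ 60 = 1.0833 L/s.
Raw = (PIP − Pplat) / flow = (24 − 6) / 1.0833 = 18.0 / 1.0833 = 16.616 cmH2O·s/L.

16.6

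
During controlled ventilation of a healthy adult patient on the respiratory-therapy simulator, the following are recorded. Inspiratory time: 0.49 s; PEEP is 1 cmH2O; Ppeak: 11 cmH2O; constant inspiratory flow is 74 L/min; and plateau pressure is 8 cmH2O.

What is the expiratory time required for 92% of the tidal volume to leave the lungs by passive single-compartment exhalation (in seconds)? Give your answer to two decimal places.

0.53

Flow: 74 L/min ÷ 60 = 1.2333 L/s.
Vt = flow × Ti = 1.2333 L/s × 0.49 s × 1000 mL/L = 604.32 mL.
R = (PIP − Pplat)/V̇ = (11 − 8) / 1.2333 = 3.0/1.2333 = 2.432 cmH2O·s/L.
C = Vt/(Pplat − PEEP) = 604.32 / (8 − 1) = 604.32/7.0 = 86.331 mL/cmH2O.
τ = R × C = 2.432 × 0.08633 L/cmH2O = 0.21 s.
t = −τ·ln(1 − 0.92) = −0.21·ln(0.08) = 0.5304 s.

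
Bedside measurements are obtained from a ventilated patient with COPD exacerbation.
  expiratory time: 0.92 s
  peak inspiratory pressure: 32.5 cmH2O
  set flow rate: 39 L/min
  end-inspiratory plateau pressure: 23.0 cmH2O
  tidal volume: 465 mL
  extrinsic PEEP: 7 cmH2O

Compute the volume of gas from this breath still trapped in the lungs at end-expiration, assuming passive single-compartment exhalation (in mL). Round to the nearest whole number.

Flow: 39 L/min ÷ 60 = 0.65 L/s.
R = (PIP − Pplat)/V̇ = (32.5 − 23.0) / 0.65 = 9.5/0.65 = 14.615 cmH2O·s/L.
C = Vt/(Pplat − PEEP) = 465.0 / (23.0 − 7) = 465.0/16.0 = 29.063 mL/cmH2O.
τ = R × C = 14.615 × 0.02906 L/cmH2O = 0.4247 s.
Fraction remaining = e^(−Te/τ) = e^(−0.92/0.4247) = 0.1146.
Trapped volume = 465.0 × 0.1146 = 53.289 mL.

53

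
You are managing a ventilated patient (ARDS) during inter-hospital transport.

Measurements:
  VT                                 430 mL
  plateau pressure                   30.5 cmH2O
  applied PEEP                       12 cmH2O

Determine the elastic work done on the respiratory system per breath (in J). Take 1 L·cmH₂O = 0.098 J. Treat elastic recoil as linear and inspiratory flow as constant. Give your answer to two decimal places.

0.39

Elastic work ≈ ½ × (Pplat − PEEP) × Vt = 0.5 × (30.5 − 12) × 0.430 L = 0.5 × 18.5 × 0.430 = 3.978 L·cmH2O.
× 0.098 J/(L·cmH2O) → 0.3898 J.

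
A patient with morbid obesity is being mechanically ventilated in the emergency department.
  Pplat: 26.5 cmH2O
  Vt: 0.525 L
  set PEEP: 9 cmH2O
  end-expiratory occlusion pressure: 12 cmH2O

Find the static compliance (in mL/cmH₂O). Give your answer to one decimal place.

36.2

End-expiratory occlusion gives total PEEP = 12 cmH2O (intrinsic PEEP = 12 − 9 = 3). Use total PEEP for the elastic gradient.
Cstat = Vt / (Pplat − PEEPtotal) = 525 / (26.5 − 12) = 525 / 14.5 = 36.207 mL/cmH2O.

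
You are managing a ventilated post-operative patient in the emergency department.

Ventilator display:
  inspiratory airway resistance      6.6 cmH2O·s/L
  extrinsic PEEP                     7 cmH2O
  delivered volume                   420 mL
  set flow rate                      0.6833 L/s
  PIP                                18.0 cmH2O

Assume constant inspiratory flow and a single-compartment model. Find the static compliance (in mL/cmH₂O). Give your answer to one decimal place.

64.7

Equation of motion (constant flow): PIP = Vt/C + R·V̇ + PEEP.
Vt/C = PIP − R·V̇ − PEEP = 18.0 − 6.6×0.6833 − 7 = 18.0 − 4.51 − 7 = 6.49 cmH2O.
C = Vt / 6.49 = 420 / 6.49 = 64.715 mL/cmH2O.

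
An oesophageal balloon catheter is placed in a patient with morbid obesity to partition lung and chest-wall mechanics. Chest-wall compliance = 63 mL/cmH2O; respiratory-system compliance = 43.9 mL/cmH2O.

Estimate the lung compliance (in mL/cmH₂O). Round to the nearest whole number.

145

1/CL = 1/Crs − 1/Ccw.
1/CL = 1/43.9 − 1/63 = 0.006906.
CL = 144.8 mL/cmH2O.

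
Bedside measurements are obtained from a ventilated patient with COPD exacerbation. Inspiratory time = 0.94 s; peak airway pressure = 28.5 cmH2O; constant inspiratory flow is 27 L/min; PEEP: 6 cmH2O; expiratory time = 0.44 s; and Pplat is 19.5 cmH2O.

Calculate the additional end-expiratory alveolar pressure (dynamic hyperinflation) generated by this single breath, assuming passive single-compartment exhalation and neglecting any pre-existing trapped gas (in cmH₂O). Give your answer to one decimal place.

6.7

Flow: 27 L/min ÷ 60 = 0.45 L/s.
Vt = flow × Ti = 0.45 L/s × 0.94 s × 1000 mL/L = 423.0 mL.
R = (PIP − Pplat)/V̇ = (28.5 − 19.5) / 0.45 = 9.0/0.45 = 20.0 cmH2O·s/L.
C = Vt/(Pplat − PEEP) = 423.0 / (19.5 − 6) = 423.0/13.5 = 31.333 mL/cmH2O.
τ = R × C = 20.0 × 0.03133 L/cmH2O = 0.6266 s.
Fraction remaining = e^(−Te/τ) = e^(−0.44/0.6266) = 0.4955; trapped volume = 423.0 × 0.4955 = 209.6 mL.
Additional alveolar pressure from trapping ≈ V_trapped / C = 209.6 / 31.333 = 6.689 cmH2O.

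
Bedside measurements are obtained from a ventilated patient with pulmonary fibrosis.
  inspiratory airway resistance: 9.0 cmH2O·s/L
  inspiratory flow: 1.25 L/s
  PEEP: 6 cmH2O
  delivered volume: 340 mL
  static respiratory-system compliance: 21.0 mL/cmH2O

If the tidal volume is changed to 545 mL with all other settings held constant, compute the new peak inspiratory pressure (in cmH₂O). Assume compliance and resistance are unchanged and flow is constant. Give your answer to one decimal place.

PIP = Vt/C + R·V̇ + PEEP (constant-flow equation of motion).
Only the elastic term changes: ΔPIP = ΔVt / C = (545 − 340) / 21.0 = 9.762 cmH2O.
Original PIP = 340/21.0 + 9.0×1.25 + 6 = 33.44 cmH2O; new PIP = 33.44 + (9.762) = 43.202 cmH2O.

43.2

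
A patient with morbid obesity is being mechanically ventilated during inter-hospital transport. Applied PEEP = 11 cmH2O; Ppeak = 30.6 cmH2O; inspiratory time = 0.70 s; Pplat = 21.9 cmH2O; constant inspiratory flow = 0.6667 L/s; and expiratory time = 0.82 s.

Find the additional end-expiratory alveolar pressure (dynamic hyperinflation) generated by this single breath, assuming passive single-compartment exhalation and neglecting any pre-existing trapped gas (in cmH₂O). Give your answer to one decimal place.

Vt = flow × Ti = 0.6667 L/s × 0.70 s × 1000 mL/L = 466.69 mL.
R = (PIP − Pplat)/V̇ = (30.6 − 21.9) / 0.6667 = 8.7/0.6667 = 13.049 cmH2O·s/L.
C = Vt/(Pplat − PEEP) = 466.69 / (21.9 − 11) = 466.69/10.9 = 42.816 mL/cmH2O.
τ = R × C = 13.049 × 0.04282 L/cmH2O = 0.5588 s.
Fraction remaining = e^(−Te/τ) = e^(−0.82/0.5588) = 0.2305; trapped volume = 466.69 × 0.2305 = 107.57 mL.
Additional alveolar pressure from trapping ≈ V_trapped / C = 107.57 / 42.816 = 2.512 cmH2O.

2.5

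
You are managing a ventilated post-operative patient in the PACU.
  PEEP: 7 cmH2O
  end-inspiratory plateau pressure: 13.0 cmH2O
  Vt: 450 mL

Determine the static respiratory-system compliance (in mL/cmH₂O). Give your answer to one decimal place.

75.0

Cstat = Vt / (Pplat − PEEP) = 450 / (13.0 − 7) = 450 / 6.0 = 75.0 mL/cmH2O.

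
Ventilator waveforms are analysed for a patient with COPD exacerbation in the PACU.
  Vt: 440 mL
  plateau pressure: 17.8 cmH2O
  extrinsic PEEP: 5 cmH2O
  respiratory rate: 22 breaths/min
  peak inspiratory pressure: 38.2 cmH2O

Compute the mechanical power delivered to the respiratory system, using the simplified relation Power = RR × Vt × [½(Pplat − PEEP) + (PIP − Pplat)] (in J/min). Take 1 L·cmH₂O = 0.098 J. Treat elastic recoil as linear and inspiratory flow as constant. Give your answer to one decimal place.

Per-breath work = Vt × [½(Pplat−PEEP) + (PIP−Pplat)] = 0.440 × [0.5×12.8 + 20.4] = 0.440 × 26.8 = 11.792 L·cmH2O.
Power = 22 × 11.792 = 259.42 L·cmH2O/min.
× 0.098 J/(L·cmH2O) → 25.423 J/min.

25.4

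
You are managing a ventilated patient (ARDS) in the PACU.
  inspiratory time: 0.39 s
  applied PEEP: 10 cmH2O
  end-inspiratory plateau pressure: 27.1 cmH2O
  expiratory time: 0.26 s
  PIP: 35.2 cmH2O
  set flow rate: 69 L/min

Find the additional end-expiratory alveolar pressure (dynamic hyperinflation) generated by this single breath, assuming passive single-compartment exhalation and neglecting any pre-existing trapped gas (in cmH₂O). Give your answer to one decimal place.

4.2

Flow: 69 L/min ÷ 60 = 1.15 L/s.
Vt = flow × Ti = 1.15 L/s × 0.39 s × 1000 mL/L = 448.5 mL.
R = (PIP − Pplat)/V̇ = (35.2 − 27.1) / 1.15 = 8.1/1.15 = 7.043 cmH2O·s/L.
C = Vt/(Pplat − PEEP) = 448.5 / (27.1 − 10) = 448.5/17.1 = 26.228 mL/cmH2O.
τ = R × C = 7.043 × 0.02623 L/cmH2O = 0.1847 s.
Fraction remaining = e^(−Te/τ) = e^(−0.26/0.1847) = 0.2447; trapped volume = 448.5 × 0.2447 = 109.75 mL.
Additional alveolar pressure from trapping ≈ V_trapped / C = 109.75 / 26.228 = 4.184 cmH2O.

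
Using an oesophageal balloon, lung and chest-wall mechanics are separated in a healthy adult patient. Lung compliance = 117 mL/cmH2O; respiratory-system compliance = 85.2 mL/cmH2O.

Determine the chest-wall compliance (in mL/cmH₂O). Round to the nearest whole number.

1/Ccw = 1/Crs − 1/CL.
1/Ccw = 1/85.2 − 1/117 = 0.00319.
Ccw = 313.48 mL/cmH2O.

313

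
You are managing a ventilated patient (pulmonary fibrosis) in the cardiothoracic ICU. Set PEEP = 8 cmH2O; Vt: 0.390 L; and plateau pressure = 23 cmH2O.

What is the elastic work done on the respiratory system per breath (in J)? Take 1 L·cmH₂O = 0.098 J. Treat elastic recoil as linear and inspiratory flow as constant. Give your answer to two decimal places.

Elastic work ≈ ½ × (Pplat − PEEP) × Vt = 0.5 × (23 − 8) × 0.390 L = 0.5 × 15.0 × 0.390 = 2.925 L·cmH2O.
× 0.098 J/(L·cmH2O) → 0.2867 J.

0.29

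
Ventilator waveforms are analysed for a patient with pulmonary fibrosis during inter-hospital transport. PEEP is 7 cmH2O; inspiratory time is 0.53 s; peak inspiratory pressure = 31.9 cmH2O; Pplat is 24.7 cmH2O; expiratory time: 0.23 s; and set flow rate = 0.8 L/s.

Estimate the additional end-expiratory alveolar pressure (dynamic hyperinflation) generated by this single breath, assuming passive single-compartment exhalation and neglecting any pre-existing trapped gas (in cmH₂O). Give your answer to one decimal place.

Vt = flow × Ti = 0.8 L/s × 0.53 s × 1000 mL/L = 424.0 mL.
R = (PIP − Pplat)/V̇ = (31.9 − 24.7) / 0.8 = 7.2/0.8 = 9.0 cmH2O·s/L.
C = Vt/(Pplat − PEEP) = 424.0 / (24.7 − 7) = 424.0/17.7 = 23.955 mL/cmH2O.
τ = R × C = 9.0 × 0.02396 L/cmH2O = 0.2156 s.
Fraction remaining = e^(−Te/τ) = e^(−0.23/0.2156) = 0.3441; trapped volume = 424.0 × 0.3441 = 145.9 mL.
Additional alveolar pressure from trapping ≈ V_trapped / C = 145.9 / 23.955 = 6.091 cmH2O.

6.1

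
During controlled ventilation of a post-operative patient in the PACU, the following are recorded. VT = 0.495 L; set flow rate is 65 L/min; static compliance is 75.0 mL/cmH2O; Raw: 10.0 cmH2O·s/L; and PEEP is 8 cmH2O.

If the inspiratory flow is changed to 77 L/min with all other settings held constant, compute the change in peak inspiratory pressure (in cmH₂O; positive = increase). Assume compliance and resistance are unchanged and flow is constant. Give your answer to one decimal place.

Flow: 65 L/min ÷ 60 = 1.0833 L/s.
New flow: 77 L/min ÷ 60 = 1.2833 L/s.
PIP = Vt/C + R·V̇ + PEEP (constant-flow equation of motion).
Only the resistive term changes: ΔPIP = R × ΔV̇ = 10.0 × (1.2833 − 1.0833) = 10.0 × 0.2 = 2.0 cmH2O.

2.0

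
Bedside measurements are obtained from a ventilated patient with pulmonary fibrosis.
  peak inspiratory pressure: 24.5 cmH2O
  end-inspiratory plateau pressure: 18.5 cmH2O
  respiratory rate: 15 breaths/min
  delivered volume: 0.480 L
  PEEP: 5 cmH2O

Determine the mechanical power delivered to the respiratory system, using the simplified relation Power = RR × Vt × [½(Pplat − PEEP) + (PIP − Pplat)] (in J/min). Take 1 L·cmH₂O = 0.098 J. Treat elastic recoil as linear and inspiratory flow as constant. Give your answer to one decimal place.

9.0

Per-breath work = Vt × [½(Pplat−PEEP) + (PIP−Pplat)] = 0.480 × [0.5×13.5 + 6.0] = 0.480 × 12.75 = 6.12 L·cmH2O.
Power = 15 × 6.12 = 91.8 L·cmH2O/min.
× 0.098 J/(L·cmH2O) → 8.996 J/min.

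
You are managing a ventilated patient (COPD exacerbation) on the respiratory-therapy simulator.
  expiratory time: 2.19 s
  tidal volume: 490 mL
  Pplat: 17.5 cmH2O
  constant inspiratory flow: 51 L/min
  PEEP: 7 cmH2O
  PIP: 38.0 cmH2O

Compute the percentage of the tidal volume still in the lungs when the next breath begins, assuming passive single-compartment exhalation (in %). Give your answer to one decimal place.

Flow: 51 L/min ÷ 60 = 0.85 L/s.
R = (PIP − Pplat)/V̇ = (38.0 − 17.5) / 0.85 = 20.5/0.85 = 24.118 cmH2O·s/L.
C = Vt/(Pplat − PEEP) = 490.0 / (17.5 − 7) = 490.0/10.5 = 46.667 mL/cmH2O.
τ = R × C = 24.118 × 0.04667 L/cmH2O = 1.126 s.
Fraction remaining at end-expiration = e^(−Te/τ) = e^(−2.19/1.126) = 0.143 → 14.3%.

14.3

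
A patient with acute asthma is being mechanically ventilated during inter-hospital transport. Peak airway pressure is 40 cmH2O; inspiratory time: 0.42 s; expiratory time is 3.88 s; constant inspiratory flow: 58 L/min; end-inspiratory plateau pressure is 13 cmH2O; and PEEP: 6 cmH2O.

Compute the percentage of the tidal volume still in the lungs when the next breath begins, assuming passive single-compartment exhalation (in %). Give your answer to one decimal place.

9.1

Flow: 58 L/min ÷ 60 = 0.9667 L/s.
Vt = flow × Ti = 0.9667 L/s × 0.42 s × 1000 mL/L = 406.01 mL.
R = (PIP − Pplat)/V̇ = (40 − 13) / 0.9667 = 27.0/0.9667 = 27.93 cmH2O·s/L.
C = Vt/(Pplat − PEEP) = 406.01 / (13 − 6) = 406.01/7.0 = 58.001 mL/cmH2O.
τ = R × C = 27.93 × 0.058 L/cmH2O = 1.62 s.
Fraction remaining at end-expiration = e^(−Te/τ) = e^(−3.88/1.62) = 0.09117 → 9.117%.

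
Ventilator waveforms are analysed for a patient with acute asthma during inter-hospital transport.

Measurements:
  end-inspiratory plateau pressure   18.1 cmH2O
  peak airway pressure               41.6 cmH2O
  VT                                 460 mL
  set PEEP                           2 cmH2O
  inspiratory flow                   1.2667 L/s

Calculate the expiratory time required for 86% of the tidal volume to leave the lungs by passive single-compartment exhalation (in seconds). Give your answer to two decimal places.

R = (PIP − Pplat)/V̇ = (41.6 − 18.1) / 1.2667 = 23.5/1.2667 = 18.552 cmH2O·s/L.
C = Vt/(Pplat − PEEP) = 460.0 / (18.1 − 2) = 460.0/16.1 = 28.571 mL/cmH2O.
τ = R × C = 18.552 × 0.02857 L/cmH2O = 0.53 s.
t = −τ·ln(1 − 0.86) = −0.53·ln(0.14) = 1.042 s.

1.04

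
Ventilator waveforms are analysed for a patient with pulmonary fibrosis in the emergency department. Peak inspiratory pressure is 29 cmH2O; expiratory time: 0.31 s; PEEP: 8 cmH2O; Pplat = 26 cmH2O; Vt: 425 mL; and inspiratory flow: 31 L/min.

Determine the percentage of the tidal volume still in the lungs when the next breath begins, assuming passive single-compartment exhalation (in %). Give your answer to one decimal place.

10.4

Flow: 31 L/min ÷ 60 = 0.5167 L/s.
R = (PIP − Pplat)/V̇ = (29 − 26) / 0.5167 = 3.0/0.5167 = 5.806 cmH2O·s/L.
C = Vt/(Pplat − PEEP) = 425.0 / (26 − 8) = 425.0/18.0 = 23.611 mL/cmH2O.
τ = R × C = 5.806 × 0.02361 L/cmH2O = 0.1371 s.
Fraction remaining at end-expiration = e^(−Te/τ) = e^(−0.31/0.1371) = 0.1042 → 10.42%.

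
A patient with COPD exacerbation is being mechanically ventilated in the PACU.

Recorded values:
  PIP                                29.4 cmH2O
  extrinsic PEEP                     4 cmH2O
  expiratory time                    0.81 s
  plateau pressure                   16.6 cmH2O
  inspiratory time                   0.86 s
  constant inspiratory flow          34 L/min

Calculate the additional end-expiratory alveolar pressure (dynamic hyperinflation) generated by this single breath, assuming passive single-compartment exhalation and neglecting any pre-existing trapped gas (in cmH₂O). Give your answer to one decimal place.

Flow: 34 L/min ÷ 60 = 0.5667 L/s.
Vt = flow × Ti = 0.5667 L/s × 0.86 s × 1000 mL/L = 487.36 mL.
R = (PIP − Pplat)/V̇ = (29.4 − 16.6) / 0.5667 = 12.8/0.5667 = 22.587 cmH2O·s/L.
C = Vt/(Pplat − PEEP) = 487.36 / (16.6 − 4) = 487.36/12.6 = 38.679 mL/cmH2O.
τ = R × C = 22.587 × 0.03868 L/cmH2O = 0.8737 s.
Fraction remaining = e^(−Te/τ) = e^(−0.81/0.8737) = 0.3957; trapped volume = 487.36 × 0.3957 = 192.85 mL.
Additional alveolar pressure from trapping ≈ V_trapped / C = 192.85 / 38.679 = 4.986 cmH2O.

5.0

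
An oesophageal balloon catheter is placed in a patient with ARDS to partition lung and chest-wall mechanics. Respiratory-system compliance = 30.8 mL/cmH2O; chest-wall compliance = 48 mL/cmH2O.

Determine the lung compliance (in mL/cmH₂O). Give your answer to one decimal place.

1/CL = 1/Crs − 1/Ccw.
1/CL = 1/30.8 − 1/48 = 0.01163.
CL = 85.985 mL/cmH2O.

86.0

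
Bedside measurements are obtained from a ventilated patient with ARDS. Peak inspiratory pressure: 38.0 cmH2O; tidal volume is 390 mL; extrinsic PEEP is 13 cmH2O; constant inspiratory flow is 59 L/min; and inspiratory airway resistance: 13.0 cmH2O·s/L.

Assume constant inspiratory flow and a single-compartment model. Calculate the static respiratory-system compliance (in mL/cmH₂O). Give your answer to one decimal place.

Flow: 59 L/min ÷ 60 = 0.9833 L/s.
Equation of motion (constant flow): PIP = Vt/C + R·V̇ + PEEP.
Vt/C = PIP − R·V̇ − PEEP = 38.0 − 13.0×0.9833 − 13 = 38.0 − 12.783 − 13 = 12.217 cmH2O.
C = Vt / 12.217 = 390 / 12.217 = 31.923 mL/cmH2O.

31.9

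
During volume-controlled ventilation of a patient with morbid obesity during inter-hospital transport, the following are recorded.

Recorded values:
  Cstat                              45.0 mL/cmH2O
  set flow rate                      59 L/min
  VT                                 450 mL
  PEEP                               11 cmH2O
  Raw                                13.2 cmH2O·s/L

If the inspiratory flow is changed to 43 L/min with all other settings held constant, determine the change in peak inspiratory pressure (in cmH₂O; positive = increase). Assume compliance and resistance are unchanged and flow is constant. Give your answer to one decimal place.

Flow: 59 L/min ÷ 60 = 0.9833 L/s.
New flow: 43 L/min ÷ 60 = 0.7167 L/s.
PIP = Vt/C + R·V̇ + PEEP (constant-flow equation of motion).
Only the resistive term changes: ΔPIP = R × ΔV̇ = 13.2 × (0.7167 − 0.9833) = 13.2 × -0.2666 = -3.519 cmH2O.

-3.5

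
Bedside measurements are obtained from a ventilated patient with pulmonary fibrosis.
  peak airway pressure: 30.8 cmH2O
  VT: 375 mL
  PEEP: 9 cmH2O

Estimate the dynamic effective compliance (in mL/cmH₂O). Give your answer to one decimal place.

17.2

Dynamic compliance = Vt / (PIP − PEEP) = 375 / (30.8 − 9) = 375 / 21.8 = 17.202 mL/cmH2O.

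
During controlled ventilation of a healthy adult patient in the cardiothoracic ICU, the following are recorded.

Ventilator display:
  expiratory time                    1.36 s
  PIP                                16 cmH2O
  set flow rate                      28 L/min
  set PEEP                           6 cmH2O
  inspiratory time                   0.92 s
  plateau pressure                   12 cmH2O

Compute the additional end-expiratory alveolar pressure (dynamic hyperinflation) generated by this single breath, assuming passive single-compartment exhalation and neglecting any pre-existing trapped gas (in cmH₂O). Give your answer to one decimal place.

Flow: 28 L/min ÷ 60 = 0.4667 L/s.
Vt = flow × Ti = 0.4667 L/s × 0.92 s × 1000 mL/L = 429.36 mL.
R = (PIP − Pplat)/V̇ = (16 − 12) / 0.4667 = 4.0/0.4667 = 8.571 cmH2O·s/L.
C = Vt/(Pplat − PEEP) = 429.36 / (12 − 6) = 429.36/6.0 = 71.56 mL/cmH2O.
τ = R × C = 8.571 × 0.07156 L/cmH2O = 0.6133 s.
Fraction remaining = e^(−Te/τ) = e^(−1.36/0.6133) = 0.1089; trapped volume = 429.36 × 0.1089 = 46.757 mL.
Additional alveolar pressure from trapping ≈ V_trapped / C = 46.757 / 71.56 = 0.6534 cmH2O.

0.7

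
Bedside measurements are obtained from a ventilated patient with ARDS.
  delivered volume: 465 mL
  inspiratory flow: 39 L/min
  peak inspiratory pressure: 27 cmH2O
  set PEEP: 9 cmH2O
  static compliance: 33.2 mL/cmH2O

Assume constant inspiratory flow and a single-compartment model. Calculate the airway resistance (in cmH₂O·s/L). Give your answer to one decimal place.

6.1

Flow: 39 L/min ÷ 60 = 0.65 L/s.
Equation of motion (constant flow): PIP = Vt/C + R·V̇ + PEEP.
R·V̇ = PIP − Vt/C − PEEP = 27 − 465/33.2 − 9 = 27 − 14.006 − 9 = 3.994 cmH2O.
R = 3.994 / 0.65 = 6.145 cmH2O·s/L.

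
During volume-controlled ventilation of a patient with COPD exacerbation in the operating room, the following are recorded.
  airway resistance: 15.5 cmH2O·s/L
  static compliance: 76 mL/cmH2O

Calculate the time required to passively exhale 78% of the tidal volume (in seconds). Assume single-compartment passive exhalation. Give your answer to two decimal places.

1.78

τ = R × C = 15.5 × 76 mL/cmH2O = 15.5 × 0.076 L/cmH2O = 1.178 s.
Exhaled fraction f = 1 − e^(−t/τ) → t = −τ·ln(1 − f) = −1.178·ln(0.22) = 1.784 s.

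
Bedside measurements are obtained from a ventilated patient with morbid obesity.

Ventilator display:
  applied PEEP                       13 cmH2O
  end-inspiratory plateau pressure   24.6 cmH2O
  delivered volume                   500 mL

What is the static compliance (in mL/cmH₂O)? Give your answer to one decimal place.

Cstat = Vt / (Pplat − PEEP) = 500 / (24.6 − 13) = 500 / 11.6 = 43.103 mL/cmH2O.

43.1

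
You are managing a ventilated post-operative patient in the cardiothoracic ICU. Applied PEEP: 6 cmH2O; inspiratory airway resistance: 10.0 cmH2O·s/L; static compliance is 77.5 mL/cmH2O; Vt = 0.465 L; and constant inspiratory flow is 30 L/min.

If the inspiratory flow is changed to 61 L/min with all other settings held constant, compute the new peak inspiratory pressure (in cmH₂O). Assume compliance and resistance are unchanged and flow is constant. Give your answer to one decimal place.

22.2

Flow: 30 L/min ÷ 60 = 0.5 L/s.
New flow: 61 L/min ÷ 60 = 1.0167 L/s.
PIP = Vt/C + R·V̇ + PEEP (constant-flow equation of motion).
Only the resistive term changes: ΔPIP = R × ΔV̇ = 10.0 × (1.0167 − 0.5) = 10.0 × 0.5167 = 5.167 cmH2O.
Original PIP = 465/77.5 + 10.0×0.5 + 6 = 17.0 cmH2O; new PIP = 17.0 + (5.167) = 22.167 cmH2O.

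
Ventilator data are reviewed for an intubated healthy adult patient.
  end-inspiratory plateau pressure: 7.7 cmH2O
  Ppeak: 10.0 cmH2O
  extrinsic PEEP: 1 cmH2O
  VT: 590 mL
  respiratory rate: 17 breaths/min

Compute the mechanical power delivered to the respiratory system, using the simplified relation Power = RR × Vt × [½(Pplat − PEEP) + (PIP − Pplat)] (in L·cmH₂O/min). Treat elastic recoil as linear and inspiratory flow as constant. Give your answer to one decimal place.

Per-breath work = Vt × [½(Pplat−PEEP) + (PIP−Pplat)] = 0.590 × [0.5×6.7 + 2.3] = 0.590 × 5.65 = 3.334 L·cmH2O.
Power = 17 × 3.334 = 56.678 L·cmH2O/min.

56.7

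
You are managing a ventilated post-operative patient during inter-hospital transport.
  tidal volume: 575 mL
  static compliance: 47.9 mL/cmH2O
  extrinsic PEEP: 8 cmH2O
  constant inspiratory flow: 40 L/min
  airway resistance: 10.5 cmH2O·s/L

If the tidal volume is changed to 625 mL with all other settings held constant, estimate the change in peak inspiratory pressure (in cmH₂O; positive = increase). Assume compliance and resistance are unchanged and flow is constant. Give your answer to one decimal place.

1.0

PIP = Vt/C + R·V̇ + PEEP (constant-flow equation of motion).
Only the elastic term changes: ΔPIP = ΔVt / C = (625 − 575) / 47.9 = 1.044 cmH2O.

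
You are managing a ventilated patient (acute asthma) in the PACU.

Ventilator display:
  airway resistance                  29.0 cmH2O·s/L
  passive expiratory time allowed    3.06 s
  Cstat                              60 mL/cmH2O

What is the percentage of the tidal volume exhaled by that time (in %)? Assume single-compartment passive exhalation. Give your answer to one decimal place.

τ = R × C = 29.0 × 60 mL/cmH2O = 29.0 × 0.060 L/cmH2O = 1.74 s.
Passive exhalation: V(t)/V₀ = e^(−t/τ) = e^(−3.06/1.74) = 0.1723.
Fraction exhaled = 1 − 0.1723 = 0.8277 → 82.77%.

82.8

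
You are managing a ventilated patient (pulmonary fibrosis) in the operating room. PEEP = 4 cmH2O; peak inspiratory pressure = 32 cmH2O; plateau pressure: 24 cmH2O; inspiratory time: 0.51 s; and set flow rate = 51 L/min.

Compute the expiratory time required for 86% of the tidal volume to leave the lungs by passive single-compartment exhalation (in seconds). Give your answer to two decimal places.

Flow: 51 L/min ÷ 60 = 0.85 L/s.
Vt = flow × Ti = 0.85 L/s × 0.51 s × 1000 mL/L = 433.5 mL.
R = (PIP − Pplat)/V̇ = (32 − 24) / 0.85 = 8.0/0.85 = 9.412 cmH2O·s/L.
C = Vt/(Pplat − PEEP) = 433.5 / (24 − 4) = 433.5/20.0 = 21.675 mL/cmH2O.
τ = R × C = 9.412 × 0.02168 L/cmH2O = 0.2041 s.
t = −τ·ln(1 − 0.86) = −0.2041·ln(0.14) = 0.4013 s.

0.40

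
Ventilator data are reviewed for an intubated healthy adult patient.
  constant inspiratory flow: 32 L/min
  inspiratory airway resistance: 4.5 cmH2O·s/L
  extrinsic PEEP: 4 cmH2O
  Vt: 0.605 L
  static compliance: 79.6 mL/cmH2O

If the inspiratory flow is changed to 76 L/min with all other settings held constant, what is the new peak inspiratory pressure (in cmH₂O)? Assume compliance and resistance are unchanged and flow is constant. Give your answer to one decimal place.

Flow: 32 L/min ÷ 60 = 0.5333 L/s.
New flow: 76 L/min ÷ 60 = 1.2667 L/s.
PIP = Vt/C + R·V̇ + PEEP (constant-flow equation of motion).
Only the resistive term changes: ΔPIP = R × ΔV̇ = 4.5 × (1.2667 − 0.5333) = 4.5 × 0.7334 = 3.3 cmH2O.
Original PIP = 605/79.6 + 4.5×0.5333 + 4 = 14.0 cmH2O; new PIP = 14.0 + (3.3) = 17.3 cmH2O.

17.3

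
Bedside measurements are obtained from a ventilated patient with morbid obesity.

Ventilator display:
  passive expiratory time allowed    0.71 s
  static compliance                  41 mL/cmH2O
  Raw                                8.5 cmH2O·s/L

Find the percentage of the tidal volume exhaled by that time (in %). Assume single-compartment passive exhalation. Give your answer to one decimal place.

87.0

τ = R × C = 8.5 × 41 mL/cmH2O = 8.5 × 0.041 L/cmH2O = 0.3485 s.
Passive exhalation: V(t)/V₀ = e^(−t/τ) = e^(−0.71/0.3485) = 0.1304.
Fraction exhaled = 1 − 0.1304 = 0.8696 → 86.96%.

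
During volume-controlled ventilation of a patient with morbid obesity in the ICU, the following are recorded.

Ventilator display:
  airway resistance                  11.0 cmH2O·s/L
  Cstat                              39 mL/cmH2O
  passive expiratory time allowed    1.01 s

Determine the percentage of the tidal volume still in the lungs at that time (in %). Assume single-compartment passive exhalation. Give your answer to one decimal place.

9.5

τ = R × C = 11.0 × 39 mL/cmH2O = 11.0 × 0.039 L/cmH2O = 0.429 s.
Passive exhalation: V(t)/V₀ = e^(−t/τ) = e^(−1.01/0.429) = 0.09496.
Fraction remaining = 0.09496 → 9.496%.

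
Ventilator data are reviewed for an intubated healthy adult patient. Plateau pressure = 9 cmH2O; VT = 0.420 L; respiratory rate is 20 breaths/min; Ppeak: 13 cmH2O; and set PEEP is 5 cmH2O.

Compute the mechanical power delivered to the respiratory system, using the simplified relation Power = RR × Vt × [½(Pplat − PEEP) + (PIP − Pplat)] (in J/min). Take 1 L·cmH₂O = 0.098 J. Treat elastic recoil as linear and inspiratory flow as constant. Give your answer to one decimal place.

4.9

Per-breath work = Vt × [½(Pplat−PEEP) + (PIP−Pplat)] = 0.420 × [0.5×4.0 + 4.0] = 0.420 × 6.0 = 2.52 L·cmH2O.
Power = 20 × 2.52 = 50.4 L·cmH2O/min.
× 0.098 J/(L·cmH2O) → 4.939 J/min.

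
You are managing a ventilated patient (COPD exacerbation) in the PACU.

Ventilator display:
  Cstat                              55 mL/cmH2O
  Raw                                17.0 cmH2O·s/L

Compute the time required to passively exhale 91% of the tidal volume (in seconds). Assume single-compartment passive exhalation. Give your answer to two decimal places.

2.25

τ = R × C = 17.0 × 55 mL/cmH2O = 17.0 × 0.055 L/cmH2O = 0.935 s.
Exhaled fraction f = 1 − e^(−t/τ) → t = −τ·ln(1 − f) = −0.935·ln(0.09) = 2.251 s.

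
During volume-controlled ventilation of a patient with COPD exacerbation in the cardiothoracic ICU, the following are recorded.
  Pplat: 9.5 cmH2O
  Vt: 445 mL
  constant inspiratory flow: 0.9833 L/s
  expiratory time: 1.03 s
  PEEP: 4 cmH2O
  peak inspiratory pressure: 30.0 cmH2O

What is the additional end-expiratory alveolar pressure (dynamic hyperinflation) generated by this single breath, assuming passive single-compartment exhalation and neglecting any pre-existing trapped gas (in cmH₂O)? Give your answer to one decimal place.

R = (PIP − Pplat)/V̇ = (30.0 − 9.5) / 0.9833 = 20.5/0.9833 = 20.848 cmH2O·s/L.
C = Vt/(Pplat − PEEP) = 445.0 / (9.5 − 4) = 445.0/5.5 = 80.909 mL/cmH2O.
τ = R × C = 20.848 × 0.08091 L/cmH2O = 1.687 s.
Fraction remaining = e^(−Te/τ) = e^(−1.03/1.687) = 0.5431; trapped volume = 445.0 × 0.5431 = 241.68 mL.
Additional alveolar pressure from trapping ≈ V_trapped / C = 241.68 / 80.909 = 2.987 cmH2O.

3.0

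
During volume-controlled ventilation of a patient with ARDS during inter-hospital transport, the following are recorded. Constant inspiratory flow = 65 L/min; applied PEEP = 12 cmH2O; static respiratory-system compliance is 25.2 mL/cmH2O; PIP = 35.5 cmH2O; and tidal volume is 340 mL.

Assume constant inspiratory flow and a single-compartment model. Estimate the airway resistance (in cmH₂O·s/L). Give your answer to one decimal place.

Flow: 65 L/min ÷ 60 = 1.0833 L/s.
Equation of motion (constant flow): PIP = Vt/C + R·V̇ + PEEP.
R·V̇ = PIP − Vt/C − PEEP = 35.5 − 340/25.2 − 12 = 35.5 − 13.492 − 12 = 10.008 cmH2O.
R = 10.008 / 1.0833 = 9.238 cmH2O·s/L.

9.2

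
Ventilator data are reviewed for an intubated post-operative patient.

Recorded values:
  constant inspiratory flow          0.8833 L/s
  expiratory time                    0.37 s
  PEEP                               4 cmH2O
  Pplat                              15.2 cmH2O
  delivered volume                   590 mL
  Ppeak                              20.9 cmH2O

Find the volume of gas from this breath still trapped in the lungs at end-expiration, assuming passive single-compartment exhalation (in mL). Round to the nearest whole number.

R = (PIP − Pplat)/V̇ = (20.9 − 15.2) / 0.8833 = 5.7/0.8833 = 6.453 cmH2O·s/L.
C = Vt/(Pplat − PEEP) = 590.0 / (15.2 − 4) = 590.0/11.2 = 52.679 mL/cmH2O.
τ = R × C = 6.453 × 0.05268 L/cmH2O = 0.3399 s.
Fraction remaining = e^(−Te/τ) = e^(−0.37/0.3399) = 0.3367.
Trapped volume = 590.0 × 0.3367 = 198.65 mL.

199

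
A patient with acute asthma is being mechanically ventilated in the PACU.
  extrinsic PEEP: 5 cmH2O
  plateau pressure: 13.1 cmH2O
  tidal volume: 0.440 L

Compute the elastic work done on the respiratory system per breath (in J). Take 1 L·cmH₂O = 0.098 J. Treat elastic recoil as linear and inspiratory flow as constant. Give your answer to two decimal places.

Elastic work ≈ ½ × (Pplat − PEEP) × Vt = 0.5 × (13.1 − 5) × 0.440 L = 0.5 × 8.1 × 0.440 = 1.782 L·cmH2O.
× 0.098 J/(L·cmH2O) → 0.1746 J.

0.17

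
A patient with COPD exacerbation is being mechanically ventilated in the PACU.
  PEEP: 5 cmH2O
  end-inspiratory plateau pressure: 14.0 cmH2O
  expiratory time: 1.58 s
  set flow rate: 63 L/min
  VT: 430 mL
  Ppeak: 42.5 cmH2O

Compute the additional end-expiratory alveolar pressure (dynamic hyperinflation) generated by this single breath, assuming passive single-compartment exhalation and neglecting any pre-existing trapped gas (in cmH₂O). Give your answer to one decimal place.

Flow: 63 L/min ÷ 60 = 1.05 L/s.
R = (PIP − Pplat)/V̇ = (42.5 − 14.0) / 1.05 = 28.5/1.05 = 27.143 cmH2O·s/L.
C = Vt/(Pplat − PEEP) = 430.0 / (14.0 − 5) = 430.0/9.0 = 47.778 mL/cmH2O.
τ = R × C = 27.143 × 0.04778 L/cmH2O = 1.297 s.
Fraction remaining = e^(−Te/τ) = e^(−1.58/1.297) = 0.2958; trapped volume = 430.0 × 0.2958 = 127.19 mL.
Additional alveolar pressure from trapping ≈ V_trapped / C = 127.19 / 47.778 = 2.662 cmH2O.

2.7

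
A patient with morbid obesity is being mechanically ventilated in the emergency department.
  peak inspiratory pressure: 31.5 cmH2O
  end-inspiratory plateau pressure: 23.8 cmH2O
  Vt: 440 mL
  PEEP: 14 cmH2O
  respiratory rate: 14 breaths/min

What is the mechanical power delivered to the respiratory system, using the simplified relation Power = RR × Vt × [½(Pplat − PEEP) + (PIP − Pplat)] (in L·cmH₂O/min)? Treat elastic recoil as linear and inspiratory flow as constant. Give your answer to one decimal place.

77.6

Per-breath work = Vt × [½(Pplat−PEEP) + (PIP−Pplat)] = 0.440 × [0.5×9.8 + 7.7] = 0.440 × 12.6 = 5.544 L·cmH2O.
Power = 14 × 5.544 = 77.616 L·cmH2O/min.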